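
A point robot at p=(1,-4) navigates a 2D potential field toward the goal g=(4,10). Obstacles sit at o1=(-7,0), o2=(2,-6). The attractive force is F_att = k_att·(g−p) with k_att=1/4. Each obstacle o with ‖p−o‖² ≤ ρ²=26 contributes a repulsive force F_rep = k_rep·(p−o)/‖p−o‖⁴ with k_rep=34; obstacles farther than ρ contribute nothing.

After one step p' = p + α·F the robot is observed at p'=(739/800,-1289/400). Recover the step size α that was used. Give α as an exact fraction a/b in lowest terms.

F_att = 1/4·(g−p) = 1/4·(3,14) = (0.7500,3.5000)
o1: d²=80 > ρ²=26 → inactive
o2: d²=5 ≤ ρ²=26; F_rep = 34·(-1,2)/5² = (-1.3600,2.7200)
F = F_att + ΣF_rep = (-0.6100,6.2200)
Δp = p'−p = (-0.0762,0.7775); α = Δx/Fx = (-61/800) / (-61/100) = 1/8
check: Δy/Fy = (311/400) / (311/50) = 1/8 ✓

α = 1/8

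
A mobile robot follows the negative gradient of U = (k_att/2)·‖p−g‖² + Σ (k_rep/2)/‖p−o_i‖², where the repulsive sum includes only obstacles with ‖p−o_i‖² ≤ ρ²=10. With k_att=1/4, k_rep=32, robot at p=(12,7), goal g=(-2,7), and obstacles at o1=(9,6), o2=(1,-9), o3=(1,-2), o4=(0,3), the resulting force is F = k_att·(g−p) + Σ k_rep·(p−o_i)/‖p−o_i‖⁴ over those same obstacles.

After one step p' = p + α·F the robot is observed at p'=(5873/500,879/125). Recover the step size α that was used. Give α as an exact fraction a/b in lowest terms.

α = 1/10

F_att = 1/4·(g−p) = 1/4·(-14,0) = (-3.5000,0.0000)
o1: d²=10 ≤ ρ²=10; F_rep = 32·(3,1)/10² = (0.9600,0.3200)
o2: d²=377 > ρ²=10 → inactive
o3: d²=202 > ρ²=10 → inactive
o4: d²=160 > ρ²=10 → inactive
F = F_att + ΣF_rep = (-2.5400,0.3200)
Δp = p'−p = (-0.2540,0.0320); α = Δx/Fx = (-127/500) / (-127/50) = 1/10
check: Δy/Fy = (4/125) / (8/25) = 1/10 ✓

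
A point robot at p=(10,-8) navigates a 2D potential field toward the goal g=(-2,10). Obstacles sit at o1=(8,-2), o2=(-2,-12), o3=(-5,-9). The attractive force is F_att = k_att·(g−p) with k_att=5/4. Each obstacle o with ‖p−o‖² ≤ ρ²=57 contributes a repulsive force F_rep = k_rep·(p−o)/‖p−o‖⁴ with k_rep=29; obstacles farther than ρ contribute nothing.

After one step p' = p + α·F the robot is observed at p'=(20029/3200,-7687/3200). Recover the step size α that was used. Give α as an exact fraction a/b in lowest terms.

F_att = 5/4·(g−p) = 5/4·(-12,18) = (-15.0000,22.5000)
o1: d²=40 ≤ ρ²=57; F_rep = 29·(2,-6)/40² = (0.0362,-0.1087)
o2: d²=160 > ρ²=57 → inactive
o3: d²=226 > ρ²=57 → inactive
F = F_att + ΣF_rep = (-14.9637,22.3912)
Δp = p'−p = (-3.7409,5.5978); α = Δx/Fx = (-11971/3200) / (-11971/800) = 1/4
check: Δy/Fy = (17913/3200) / (17913/800) = 1/4 ✓

α = 1/4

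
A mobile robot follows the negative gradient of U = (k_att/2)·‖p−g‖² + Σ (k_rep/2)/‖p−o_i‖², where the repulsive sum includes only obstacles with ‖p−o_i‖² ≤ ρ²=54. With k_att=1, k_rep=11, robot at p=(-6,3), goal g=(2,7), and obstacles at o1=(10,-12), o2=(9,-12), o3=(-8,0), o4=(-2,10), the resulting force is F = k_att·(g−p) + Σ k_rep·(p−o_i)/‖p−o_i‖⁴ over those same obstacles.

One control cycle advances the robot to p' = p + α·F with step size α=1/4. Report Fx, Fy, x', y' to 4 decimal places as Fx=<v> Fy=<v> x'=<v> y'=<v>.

F_att = 1·(g−p) = 1·(8,4) = (8.0000,4.0000)
o1: d²=481 > ρ²=54 → inactive
o2: d²=450 > ρ²=54 → inactive
o3: d²=13 ≤ ρ²=54; F_rep = 11·(2,3)/13² = (0.1302,0.1953)
o4: d²=65 > ρ²=54 → inactive
F = F_att + ΣF_rep = (8.1302,4.1953)
p' = p + 1/4·F = (-3.9675,4.0488)

Fx=8.1302 Fy=4.1953 x'=-3.9675 y'=4.0488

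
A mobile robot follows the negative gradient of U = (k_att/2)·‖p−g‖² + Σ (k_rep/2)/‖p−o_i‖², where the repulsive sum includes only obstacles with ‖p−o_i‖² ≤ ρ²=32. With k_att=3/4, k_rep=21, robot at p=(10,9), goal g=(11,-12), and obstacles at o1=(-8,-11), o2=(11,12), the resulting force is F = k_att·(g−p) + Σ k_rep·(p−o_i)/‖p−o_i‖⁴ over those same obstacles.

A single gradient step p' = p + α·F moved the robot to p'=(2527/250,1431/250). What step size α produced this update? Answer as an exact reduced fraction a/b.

α = 1/5

F_att = 3/4·(g−p) = 3/4·(1,-21) = (0.7500,-15.7500)
o1: d²=724 > ρ²=32 → inactive
o2: d²=10 ≤ ρ²=32; F_rep = 21·(-1,-3)/10² = (-0.2100,-0.6300)
F = F_att + ΣF_rep = (0.5400,-16.3800)
Δp = p'−p = (0.1080,-3.2760); α = Δx/Fx = (27/250) / (27/50) = 1/5
check: Δy/Fy = (-819/250) / (-819/50) = 1/5 ✓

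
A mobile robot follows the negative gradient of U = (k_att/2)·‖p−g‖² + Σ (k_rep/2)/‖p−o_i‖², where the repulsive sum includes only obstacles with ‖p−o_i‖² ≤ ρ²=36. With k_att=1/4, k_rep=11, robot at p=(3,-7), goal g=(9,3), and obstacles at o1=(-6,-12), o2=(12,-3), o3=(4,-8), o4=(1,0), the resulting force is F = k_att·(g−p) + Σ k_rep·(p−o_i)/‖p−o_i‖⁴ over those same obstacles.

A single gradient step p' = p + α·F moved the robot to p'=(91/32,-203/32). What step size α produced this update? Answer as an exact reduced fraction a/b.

α = 1/8

F_att = 1/4·(g−p) = 1/4·(6,10) = (1.5000,2.5000)
o1: d²=106 > ρ²=36 → inactive
o2: d²=97 > ρ²=36 → inactive
o3: d²=2 ≤ ρ²=36; F_rep = 11·(-1,1)/2² = (-2.7500,2.7500)
o4: d²=53 > ρ²=36 → inactive
F = F_att + ΣF_rep = (-1.2500,5.2500)
Δp = p'−p = (-0.1562,0.6562); α = Δx/Fx = (-5/32) / (-5/4) = 1/8
check: Δy/Fy = (21/32) / (21/4) = 1/8 ✓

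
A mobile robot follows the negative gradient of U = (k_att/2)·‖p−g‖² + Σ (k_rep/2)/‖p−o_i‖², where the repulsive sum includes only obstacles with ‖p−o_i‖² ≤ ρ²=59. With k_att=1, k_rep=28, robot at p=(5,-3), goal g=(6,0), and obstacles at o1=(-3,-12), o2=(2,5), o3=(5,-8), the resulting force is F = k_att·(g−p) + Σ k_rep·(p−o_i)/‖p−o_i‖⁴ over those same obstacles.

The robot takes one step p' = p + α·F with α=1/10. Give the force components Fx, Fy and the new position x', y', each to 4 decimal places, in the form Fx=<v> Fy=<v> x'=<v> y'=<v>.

Fx=1.0000 Fy=3.2240 x'=5.1000 y'=-2.6776

F_att = 1·(g−p) = 1·(1,3) = (1.0000,3.0000)
o1: d²=145 > ρ²=59 → inactive
o2: d²=73 > ρ²=59 → inactive
o3: d²=25 ≤ ρ²=59; F_rep = 28·(0,5)/25² = (0.0000,0.2240)
F = F_att + ΣF_rep = (1.0000,3.2240)
p' = p + 1/10·F = (5.1000,-2.6776)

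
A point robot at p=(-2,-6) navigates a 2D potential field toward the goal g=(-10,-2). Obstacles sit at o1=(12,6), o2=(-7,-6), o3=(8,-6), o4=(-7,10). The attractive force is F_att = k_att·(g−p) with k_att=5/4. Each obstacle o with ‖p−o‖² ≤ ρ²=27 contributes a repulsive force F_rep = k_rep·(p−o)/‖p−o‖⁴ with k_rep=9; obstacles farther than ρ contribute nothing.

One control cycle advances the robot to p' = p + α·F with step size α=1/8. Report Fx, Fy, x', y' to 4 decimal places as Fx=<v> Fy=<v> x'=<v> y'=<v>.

F_att = 5/4·(g−p) = 5/4·(-8,4) = (-10.0000,5.0000)
o1: d²=340 > ρ²=27 → inactive
o2: d²=25 ≤ ρ²=27; F_rep = 9·(5,0)/25² = (0.0720,0.0000)
o3: d²=100 > ρ²=27 → inactive
o4: d²=281 > ρ²=27 → inactive
F = F_att + ΣF_rep = (-9.9280,5.0000)
p' = p + 1/8·F = (-3.2410,-5.3750)

Fx=-9.9280 Fy=5.0000 x'=-3.2410 y'=-5.3750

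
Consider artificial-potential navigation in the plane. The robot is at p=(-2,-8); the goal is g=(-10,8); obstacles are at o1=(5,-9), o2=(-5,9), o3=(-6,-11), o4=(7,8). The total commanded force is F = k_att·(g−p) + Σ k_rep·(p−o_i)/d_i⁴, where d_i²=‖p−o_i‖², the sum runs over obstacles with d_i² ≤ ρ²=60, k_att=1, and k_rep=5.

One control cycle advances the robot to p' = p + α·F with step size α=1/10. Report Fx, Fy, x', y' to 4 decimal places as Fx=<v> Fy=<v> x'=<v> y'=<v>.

F_att = 1·(g−p) = 1·(-8,16) = (-8.0000,16.0000)
o1: d²=50 ≤ ρ²=60; F_rep = 5·(-7,1)/50² = (-0.0140,0.0020)
o2: d²=298 > ρ²=60 → inactive
o3: d²=25 ≤ ρ²=60; F_rep = 5·(4,3)/25² = (0.0320,0.0240)
o4: d²=337 > ρ²=60 → inactive
F = F_att + ΣF_rep = (-7.9820,16.0260)
p' = p + 1/10·F = (-2.7982,-6.3974)

Fx=-7.9820 Fy=16.0260 x'=-2.7982 y'=-6.3974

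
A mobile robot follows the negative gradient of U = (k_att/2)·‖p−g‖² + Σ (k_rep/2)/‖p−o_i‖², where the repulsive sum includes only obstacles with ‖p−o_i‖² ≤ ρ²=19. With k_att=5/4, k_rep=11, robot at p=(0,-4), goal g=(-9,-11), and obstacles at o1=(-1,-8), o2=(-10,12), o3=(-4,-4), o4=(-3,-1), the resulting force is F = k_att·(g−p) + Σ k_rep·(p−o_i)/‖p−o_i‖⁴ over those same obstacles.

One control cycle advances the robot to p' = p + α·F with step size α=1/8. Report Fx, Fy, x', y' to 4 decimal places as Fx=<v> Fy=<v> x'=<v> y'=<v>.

F_att = 5/4·(g−p) = 5/4·(-9,-7) = (-11.2500,-8.7500)
o1: d²=17 ≤ ρ²=19; F_rep = 11·(1,4)/17² = (0.0381,0.1522)
o2: d²=356 > ρ²=19 → inactive
o3: d²=16 ≤ ρ²=19; F_rep = 11·(4,0)/16² = (0.1719,0.0000)
o4: d²=18 ≤ ρ²=19; F_rep = 11·(3,-3)/18² = (0.1019,-0.1019)
F = F_att + ΣF_rep = (-10.9382,-8.6996)
p' = p + 1/8·F = (-1.3673,-5.0875)

Fx=-10.9382 Fy=-8.6996 x'=-1.3673 y'=-5.0875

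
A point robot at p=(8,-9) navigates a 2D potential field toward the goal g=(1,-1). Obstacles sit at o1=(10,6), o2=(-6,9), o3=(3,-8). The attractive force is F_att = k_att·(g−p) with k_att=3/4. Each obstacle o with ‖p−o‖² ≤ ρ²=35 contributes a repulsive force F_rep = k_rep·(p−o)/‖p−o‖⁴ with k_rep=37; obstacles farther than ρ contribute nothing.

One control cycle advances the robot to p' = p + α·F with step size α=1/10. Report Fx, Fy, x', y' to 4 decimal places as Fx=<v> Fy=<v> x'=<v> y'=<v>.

Fx=-4.9763 Fy=5.9453 x'=7.5024 y'=-8.4055

F_att = 3/4·(g−p) = 3/4·(-7,8) = (-5.2500,6.0000)
o1: d²=229 > ρ²=35 → inactive
o2: d²=520 > ρ²=35 → inactive
o3: d²=26 ≤ ρ²=35; F_rep = 37·(5,-1)/26² = (0.2737,-0.0547)
F = F_att + ΣF_rep = (-4.9763,5.9453)
p' = p + 1/10·F = (7.5024,-8.4055)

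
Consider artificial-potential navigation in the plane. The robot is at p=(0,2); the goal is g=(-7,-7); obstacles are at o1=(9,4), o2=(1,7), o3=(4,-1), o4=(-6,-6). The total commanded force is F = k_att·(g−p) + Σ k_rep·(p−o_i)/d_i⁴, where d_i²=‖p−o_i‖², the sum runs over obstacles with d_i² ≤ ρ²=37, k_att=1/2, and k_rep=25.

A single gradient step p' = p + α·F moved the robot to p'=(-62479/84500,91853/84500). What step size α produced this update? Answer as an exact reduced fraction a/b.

F_att = 1/2·(g−p) = 1/2·(-7,-9) = (-3.5000,-4.5000)
o1: d²=85 > ρ²=37 → inactive
o2: d²=26 ≤ ρ²=37; F_rep = 25·(-1,-5)/26² = (-0.0370,-0.1849)
o3: d²=25 ≤ ρ²=37; F_rep = 25·(-4,3)/25² = (-0.1600,0.1200)
o4: d²=100 > ρ²=37 → inactive
F = F_att + ΣF_rep = (-3.6970,-4.5649)
Δp = p'−p = (-0.7394,-0.9130); α = Δx/Fx = (-62479/84500) / (-62479/16900) = 1/5
check: Δy/Fy = (-77147/84500) / (-77147/16900) = 1/5 ✓

α = 1/5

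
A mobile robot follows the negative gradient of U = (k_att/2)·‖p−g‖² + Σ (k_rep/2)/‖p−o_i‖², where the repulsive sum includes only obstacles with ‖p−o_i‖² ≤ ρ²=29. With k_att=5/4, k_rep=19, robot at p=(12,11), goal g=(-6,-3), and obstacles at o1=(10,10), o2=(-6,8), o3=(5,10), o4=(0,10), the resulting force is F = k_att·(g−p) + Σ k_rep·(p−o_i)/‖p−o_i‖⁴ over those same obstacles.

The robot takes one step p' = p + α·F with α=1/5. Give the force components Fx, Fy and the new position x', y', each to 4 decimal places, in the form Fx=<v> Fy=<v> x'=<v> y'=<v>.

Fx=-20.9800 Fy=-16.7400 x'=7.8040 y'=7.6520

F_att = 5/4·(g−p) = 5/4·(-18,-14) = (-22.5000,-17.5000)
o1: d²=5 ≤ ρ²=29; F_rep = 19·(2,1)/5² = (1.5200,0.7600)
o2: d²=333 > ρ²=29 → inactive
o3: d²=50 > ρ²=29 → inactive
o4: d²=145 > ρ²=29 → inactive
F = F_att + ΣF_rep = (-20.9800,-16.7400)
p' = p + 1/5·F = (7.8040,7.6520)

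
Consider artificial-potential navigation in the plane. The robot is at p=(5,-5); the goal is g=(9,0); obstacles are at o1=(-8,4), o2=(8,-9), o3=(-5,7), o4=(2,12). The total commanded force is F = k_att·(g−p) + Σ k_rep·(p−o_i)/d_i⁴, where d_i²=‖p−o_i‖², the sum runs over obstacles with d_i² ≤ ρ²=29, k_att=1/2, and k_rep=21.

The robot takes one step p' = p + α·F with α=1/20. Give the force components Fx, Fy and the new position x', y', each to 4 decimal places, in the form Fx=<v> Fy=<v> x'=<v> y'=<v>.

Fx=1.8992 Fy=2.6344 x'=5.0950 y'=-4.8683

F_att = 1/2·(g−p) = 1/2·(4,5) = (2.0000,2.5000)
o1: d²=250 > ρ²=29 → inactive
o2: d²=25 ≤ ρ²=29; F_rep = 21·(-3,4)/25² = (-0.1008,0.1344)
o3: d²=244 > ρ²=29 → inactive
o4: d²=298 > ρ²=29 → inactive
F = F_att + ΣF_rep = (1.8992,2.6344)
p' = p + 1/20·F = (5.0950,-4.8683)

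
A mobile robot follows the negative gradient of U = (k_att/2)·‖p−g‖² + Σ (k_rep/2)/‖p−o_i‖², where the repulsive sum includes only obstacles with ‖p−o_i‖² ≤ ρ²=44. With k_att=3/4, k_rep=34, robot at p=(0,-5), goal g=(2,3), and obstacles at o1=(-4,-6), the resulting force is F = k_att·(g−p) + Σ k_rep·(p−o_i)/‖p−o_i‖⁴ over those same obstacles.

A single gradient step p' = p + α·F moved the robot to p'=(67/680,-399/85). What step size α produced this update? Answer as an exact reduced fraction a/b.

α = 1/20

F_att = 3/4·(g−p) = 3/4·(2,8) = (1.5000,6.0000)
o1: d²=17 ≤ ρ²=44; F_rep = 34·(4,1)/17² = (0.4706,0.1176)
F = F_att + ΣF_rep = (1.9706,6.1176)
Δp = p'−p = (0.0985,0.3059); α = Δx/Fx = (67/680) / (67/34) = 1/20
check: Δy/Fy = (26/85) / (104/17) = 1/20 ✓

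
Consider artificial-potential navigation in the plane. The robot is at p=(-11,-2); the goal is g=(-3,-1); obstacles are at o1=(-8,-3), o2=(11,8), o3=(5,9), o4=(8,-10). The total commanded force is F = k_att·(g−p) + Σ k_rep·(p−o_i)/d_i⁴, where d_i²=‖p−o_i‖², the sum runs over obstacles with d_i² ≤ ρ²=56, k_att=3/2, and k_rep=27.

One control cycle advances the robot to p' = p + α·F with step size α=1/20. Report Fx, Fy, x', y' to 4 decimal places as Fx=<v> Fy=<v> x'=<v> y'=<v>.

F_att = 3/2·(g−p) = 3/2·(8,1) = (12.0000,1.5000)
o1: d²=10 ≤ ρ²=56; F_rep = 27·(-3,1)/10² = (-0.8100,0.2700)
o2: d²=584 > ρ²=56 → inactive
o3: d²=377 > ρ²=56 → inactive
o4: d²=425 > ρ²=56 → inactive
F = F_att + ΣF_rep = (11.1900,1.7700)
p' = p + 1/20·F = (-10.4405,-1.9115)

Fx=11.1900 Fy=1.7700 x'=-10.4405 y'=-1.9115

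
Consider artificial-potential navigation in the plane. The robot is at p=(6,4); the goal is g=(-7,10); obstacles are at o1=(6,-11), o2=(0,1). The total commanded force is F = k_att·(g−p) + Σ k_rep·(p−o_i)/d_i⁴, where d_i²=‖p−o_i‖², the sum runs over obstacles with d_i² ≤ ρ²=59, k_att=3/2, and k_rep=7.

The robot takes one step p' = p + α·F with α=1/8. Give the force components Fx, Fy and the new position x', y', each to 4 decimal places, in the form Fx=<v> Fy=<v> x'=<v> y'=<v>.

F_att = 3/2·(g−p) = 3/2·(-13,6) = (-19.5000,9.0000)
o1: d²=225 > ρ²=59 → inactive
o2: d²=45 ≤ ρ²=59; F_rep = 7·(6,3)/45² = (0.0207,0.0104)
F = F_att + ΣF_rep = (-19.4793,9.0104)
p' = p + 1/8·F = (3.5651,5.1263)

Fx=-19.4793 Fy=9.0104 x'=3.5651 y'=5.1263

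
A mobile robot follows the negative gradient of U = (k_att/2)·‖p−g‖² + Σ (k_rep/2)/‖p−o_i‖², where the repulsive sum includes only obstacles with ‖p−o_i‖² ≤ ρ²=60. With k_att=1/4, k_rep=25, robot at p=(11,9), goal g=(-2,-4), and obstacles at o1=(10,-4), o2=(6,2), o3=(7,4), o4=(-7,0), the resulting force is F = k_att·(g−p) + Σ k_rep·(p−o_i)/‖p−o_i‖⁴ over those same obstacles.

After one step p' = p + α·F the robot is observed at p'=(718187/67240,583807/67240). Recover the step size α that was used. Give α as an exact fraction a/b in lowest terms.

α = 1/10

F_att = 1/4·(g−p) = 1/4·(-13,-13) = (-3.2500,-3.2500)
o1: d²=170 > ρ²=60 → inactive
o2: d²=74 > ρ²=60 → inactive
o3: d²=41 ≤ ρ²=60; F_rep = 25·(4,5)/41² = (0.0595,0.0744)
o4: d²=405 > ρ²=60 → inactive
F = F_att + ΣF_rep = (-3.1905,-3.1756)
Δp = p'−p = (-0.3191,-0.3176); α = Δx/Fx = (-21453/67240) / (-21453/6724) = 1/10
check: Δy/Fy = (-21353/67240) / (-21353/6724) = 1/10 ✓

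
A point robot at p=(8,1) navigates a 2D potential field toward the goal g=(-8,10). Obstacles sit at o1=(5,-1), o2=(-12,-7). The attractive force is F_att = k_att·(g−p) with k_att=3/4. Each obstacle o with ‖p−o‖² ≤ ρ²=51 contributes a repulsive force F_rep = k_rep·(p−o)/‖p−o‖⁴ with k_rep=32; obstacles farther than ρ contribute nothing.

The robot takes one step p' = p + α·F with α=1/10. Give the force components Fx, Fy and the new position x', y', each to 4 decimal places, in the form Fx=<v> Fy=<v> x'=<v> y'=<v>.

Fx=-11.4320 Fy=7.1287 x'=6.8568 y'=1.7129

F_att = 3/4·(g−p) = 3/4·(-16,9) = (-12.0000,6.7500)
o1: d²=13 ≤ ρ²=51; F_rep = 32·(3,2)/13² = (0.5680,0.3787)
o2: d²=464 > ρ²=51 → inactive
F = F_att + ΣF_rep = (-11.4320,7.1287)
p' = p + 1/10·F = (6.8568,1.7129)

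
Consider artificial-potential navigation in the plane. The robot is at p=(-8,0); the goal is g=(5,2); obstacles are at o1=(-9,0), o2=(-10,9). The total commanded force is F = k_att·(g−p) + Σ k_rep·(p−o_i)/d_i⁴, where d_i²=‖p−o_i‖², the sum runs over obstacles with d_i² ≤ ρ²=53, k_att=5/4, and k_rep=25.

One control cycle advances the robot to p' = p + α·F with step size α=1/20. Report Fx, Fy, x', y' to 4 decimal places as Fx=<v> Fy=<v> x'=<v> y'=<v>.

F_att = 5/4·(g−p) = 5/4·(13,2) = (16.2500,2.5000)
o1: d²=1 ≤ ρ²=53; F_rep = 25·(1,0)/1² = (25.0000,0.0000)
o2: d²=85 > ρ²=53 → inactive
F = F_att + ΣF_rep = (41.2500,2.5000)
p' = p + 1/20·F = (-5.9375,0.1250)

Fx=41.2500 Fy=2.5000 x'=-5.9375 y'=0.1250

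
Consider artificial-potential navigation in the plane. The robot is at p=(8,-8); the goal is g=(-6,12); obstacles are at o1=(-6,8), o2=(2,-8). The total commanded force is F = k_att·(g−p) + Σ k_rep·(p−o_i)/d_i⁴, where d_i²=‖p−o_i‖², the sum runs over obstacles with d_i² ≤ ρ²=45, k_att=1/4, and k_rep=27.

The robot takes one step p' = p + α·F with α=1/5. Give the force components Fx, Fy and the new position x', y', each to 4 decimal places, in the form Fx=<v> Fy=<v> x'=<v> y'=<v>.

Fx=-3.3750 Fy=5.0000 x'=7.3250 y'=-7.0000

F_att = 1/4·(g−p) = 1/4·(-14,20) = (-3.5000,5.0000)
o1: d²=452 > ρ²=45 → inactive
o2: d²=36 ≤ ρ²=45; F_rep = 27·(6,0)/36² = (0.1250,0.0000)
F = F_att + ΣF_rep = (-3.3750,5.0000)
p' = p + 1/5·F = (7.3250,-7.0000)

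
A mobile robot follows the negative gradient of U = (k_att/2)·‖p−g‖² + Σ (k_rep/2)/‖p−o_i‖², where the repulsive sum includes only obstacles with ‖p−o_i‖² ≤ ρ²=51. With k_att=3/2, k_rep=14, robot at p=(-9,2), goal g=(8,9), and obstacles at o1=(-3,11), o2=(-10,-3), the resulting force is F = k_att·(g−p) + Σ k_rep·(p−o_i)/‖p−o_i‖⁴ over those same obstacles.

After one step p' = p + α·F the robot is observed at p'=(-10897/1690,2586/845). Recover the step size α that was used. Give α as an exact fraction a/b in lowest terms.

F_att = 3/2·(g−p) = 3/2·(17,7) = (25.5000,10.5000)
o1: d²=117 > ρ²=51 → inactive
o2: d²=26 ≤ ρ²=51; F_rep = 14·(1,5)/26² = (0.0207,0.1036)
F = F_att + ΣF_rep = (25.5207,10.6036)
Δp = p'−p = (2.5521,1.0604); α = Δx/Fx = (4313/1690) / (4313/169) = 1/10
check: Δy/Fy = (896/845) / (1792/169) = 1/10 ✓

α = 1/10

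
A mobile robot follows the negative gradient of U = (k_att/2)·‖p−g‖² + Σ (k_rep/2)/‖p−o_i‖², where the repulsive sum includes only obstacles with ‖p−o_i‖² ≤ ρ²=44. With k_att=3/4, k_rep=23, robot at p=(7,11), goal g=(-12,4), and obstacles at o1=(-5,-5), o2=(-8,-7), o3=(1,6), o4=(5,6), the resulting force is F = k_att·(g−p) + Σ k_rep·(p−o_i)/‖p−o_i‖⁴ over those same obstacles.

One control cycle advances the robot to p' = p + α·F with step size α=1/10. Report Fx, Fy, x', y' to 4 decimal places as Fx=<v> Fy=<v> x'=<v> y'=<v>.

Fx=-14.1953 Fy=-5.1133 x'=5.5805 y'=10.4887

F_att = 3/4·(g−p) = 3/4·(-19,-7) = (-14.2500,-5.2500)
o1: d²=400 > ρ²=44 → inactive
o2: d²=549 > ρ²=44 → inactive
o3: d²=61 > ρ²=44 → inactive
o4: d²=29 ≤ ρ²=44; F_rep = 23·(2,5)/29² = (0.0547,0.1367)
F = F_att + ΣF_rep = (-14.1953,-5.1133)
p' = p + 1/10·F = (5.5805,10.4887)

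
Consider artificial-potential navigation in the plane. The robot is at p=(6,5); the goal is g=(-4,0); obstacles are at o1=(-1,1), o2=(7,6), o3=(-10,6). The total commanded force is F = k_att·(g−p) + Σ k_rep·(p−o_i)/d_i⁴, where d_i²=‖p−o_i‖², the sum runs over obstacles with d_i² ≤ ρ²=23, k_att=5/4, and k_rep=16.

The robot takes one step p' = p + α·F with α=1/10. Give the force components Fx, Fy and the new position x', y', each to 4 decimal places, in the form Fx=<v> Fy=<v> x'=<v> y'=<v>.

F_att = 5/4·(g−p) = 5/4·(-10,-5) = (-12.5000,-6.2500)
o1: d²=65 > ρ²=23 → inactive
o2: d²=2 ≤ ρ²=23; F_rep = 16·(-1,-1)/2² = (-4.0000,-4.0000)
o3: d²=257 > ρ²=23 → inactive
F = F_att + ΣF_rep = (-16.5000,-10.2500)
p' = p + 1/10·F = (4.3500,3.9750)

Fx=-16.5000 Fy=-10.2500 x'=4.3500 y'=3.9750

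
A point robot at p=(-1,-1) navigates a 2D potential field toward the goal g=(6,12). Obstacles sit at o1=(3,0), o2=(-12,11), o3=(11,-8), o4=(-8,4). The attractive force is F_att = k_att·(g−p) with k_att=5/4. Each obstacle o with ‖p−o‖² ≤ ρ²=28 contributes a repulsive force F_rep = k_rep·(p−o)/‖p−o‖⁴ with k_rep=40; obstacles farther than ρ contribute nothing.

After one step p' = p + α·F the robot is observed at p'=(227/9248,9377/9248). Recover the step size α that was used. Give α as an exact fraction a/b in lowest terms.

F_att = 5/4·(g−p) = 5/4·(7,13) = (8.7500,16.2500)
o1: d²=17 ≤ ρ²=28; F_rep = 40·(-4,-1)/17² = (-0.5536,-0.1384)
o2: d²=265 > ρ²=28 → inactive
o3: d²=193 > ρ²=28 → inactive
o4: d²=74 > ρ²=28 → inactive
F = F_att + ΣF_rep = (8.1964,16.1116)
Δp = p'−p = (1.0245,2.0139); α = Δx/Fx = (9475/9248) / (9475/1156) = 1/8
check: Δy/Fy = (18625/9248) / (18625/1156) = 1/8 ✓

α = 1/8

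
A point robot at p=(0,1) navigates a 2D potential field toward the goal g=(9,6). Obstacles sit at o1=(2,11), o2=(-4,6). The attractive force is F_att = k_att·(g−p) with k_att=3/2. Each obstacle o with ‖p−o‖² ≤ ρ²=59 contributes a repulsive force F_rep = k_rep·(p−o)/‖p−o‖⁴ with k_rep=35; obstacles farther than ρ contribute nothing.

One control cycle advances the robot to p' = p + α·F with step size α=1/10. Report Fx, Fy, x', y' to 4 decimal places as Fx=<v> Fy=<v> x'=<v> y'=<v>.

Fx=13.5833 Fy=7.3959 x'=1.3583 y'=1.7396

F_att = 3/2·(g−p) = 3/2·(9,5) = (13.5000,7.5000)
o1: d²=104 > ρ²=59 → inactive
o2: d²=41 ≤ ρ²=59; F_rep = 35·(4,-5)/41² = (0.0833,-0.1041)
F = F_att + ΣF_rep = (13.5833,7.3959)
p' = p + 1/10·F = (1.3583,1.7396)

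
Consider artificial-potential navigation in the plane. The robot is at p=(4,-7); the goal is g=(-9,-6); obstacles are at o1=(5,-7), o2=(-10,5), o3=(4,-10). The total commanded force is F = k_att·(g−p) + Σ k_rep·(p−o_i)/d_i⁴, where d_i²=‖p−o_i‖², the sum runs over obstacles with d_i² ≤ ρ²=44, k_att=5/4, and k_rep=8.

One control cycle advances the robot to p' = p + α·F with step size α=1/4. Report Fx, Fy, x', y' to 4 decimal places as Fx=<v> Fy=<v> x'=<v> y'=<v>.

Fx=-24.2500 Fy=1.5463 x'=-2.0625 y'=-6.6134

F_att = 5/4·(g−p) = 5/4·(-13,1) = (-16.2500,1.2500)
o1: d²=1 ≤ ρ²=44; F_rep = 8·(-1,0)/1² = (-8.0000,0.0000)
o2: d²=340 > ρ²=44 → inactive
o3: d²=9 ≤ ρ²=44; F_rep = 8·(0,3)/9² = (0.0000,0.2963)
F = F_att + ΣF_rep = (-24.2500,1.5463)
p' = p + 1/4·F = (-2.0625,-6.6134)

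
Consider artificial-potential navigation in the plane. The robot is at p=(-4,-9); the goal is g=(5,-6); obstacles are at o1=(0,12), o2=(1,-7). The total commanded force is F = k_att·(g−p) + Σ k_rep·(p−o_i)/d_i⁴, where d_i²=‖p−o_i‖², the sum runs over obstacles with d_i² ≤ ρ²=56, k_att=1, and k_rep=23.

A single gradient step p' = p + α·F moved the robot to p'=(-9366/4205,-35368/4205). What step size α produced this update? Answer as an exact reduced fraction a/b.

α = 1/5

F_att = 1·(g−p) = 1·(9,3) = (9.0000,3.0000)
o1: d²=457 > ρ²=56 → inactive
o2: d²=29 ≤ ρ²=56; F_rep = 23·(-5,-2)/29² = (-0.1367,-0.0547)
F = F_att + ΣF_rep = (8.8633,2.9453)
Δp = p'−p = (1.7727,0.5891); α = Δx/Fx = (7454/4205) / (7454/841) = 1/5
check: Δy/Fy = (2477/4205) / (2477/841) = 1/5 ✓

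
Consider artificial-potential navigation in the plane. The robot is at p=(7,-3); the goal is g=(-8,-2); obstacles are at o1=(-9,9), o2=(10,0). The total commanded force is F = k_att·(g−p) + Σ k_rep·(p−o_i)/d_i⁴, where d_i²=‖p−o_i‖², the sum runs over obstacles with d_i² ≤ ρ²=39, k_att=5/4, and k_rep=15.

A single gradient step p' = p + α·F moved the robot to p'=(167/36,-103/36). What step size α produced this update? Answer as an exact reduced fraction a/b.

F_att = 5/4·(g−p) = 5/4·(-15,1) = (-18.7500,1.2500)
o1: d²=400 > ρ²=39 → inactive
o2: d²=18 ≤ ρ²=39; F_rep = 15·(-3,-3)/18² = (-0.1389,-0.1389)
F = F_att + ΣF_rep = (-18.8889,1.1111)
Δp = p'−p = (-2.3611,0.1389); α = Δx/Fx = (-85/36) / (-170/9) = 1/8
check: Δy/Fy = (5/36) / (10/9) = 1/8 ✓

α = 1/8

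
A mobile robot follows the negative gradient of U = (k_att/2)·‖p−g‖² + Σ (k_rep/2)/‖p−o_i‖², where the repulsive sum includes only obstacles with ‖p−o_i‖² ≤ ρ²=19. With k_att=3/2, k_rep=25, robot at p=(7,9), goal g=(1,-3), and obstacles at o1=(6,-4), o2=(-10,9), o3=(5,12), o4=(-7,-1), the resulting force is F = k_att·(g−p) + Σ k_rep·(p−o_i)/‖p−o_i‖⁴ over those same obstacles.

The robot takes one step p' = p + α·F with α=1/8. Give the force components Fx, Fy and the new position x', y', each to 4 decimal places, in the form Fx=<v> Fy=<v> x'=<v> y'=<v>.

Fx=-8.7041 Fy=-18.4438 x'=5.9120 y'=6.6945

F_att = 3/2·(g−p) = 3/2·(-6,-12) = (-9.0000,-18.0000)
o1: d²=170 > ρ²=19 → inactive
o2: d²=289 > ρ²=19 → inactive
o3: d²=13 ≤ ρ²=19; F_rep = 25·(2,-3)/13² = (0.2959,-0.4438)
o4: d²=296 > ρ²=19 → inactive
F = F_att + ΣF_rep = (-8.7041,-18.4438)
p' = p + 1/8·F = (5.9120,6.6945)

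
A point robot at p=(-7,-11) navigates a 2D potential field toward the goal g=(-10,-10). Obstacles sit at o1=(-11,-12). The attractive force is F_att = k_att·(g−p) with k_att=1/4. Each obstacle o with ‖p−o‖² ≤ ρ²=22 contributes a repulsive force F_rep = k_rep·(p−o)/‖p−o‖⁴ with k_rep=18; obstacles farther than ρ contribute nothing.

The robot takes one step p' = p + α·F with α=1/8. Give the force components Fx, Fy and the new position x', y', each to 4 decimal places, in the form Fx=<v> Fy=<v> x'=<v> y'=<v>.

F_att = 1/4·(g−p) = 1/4·(-3,1) = (-0.7500,0.2500)
o1: d²=17 ≤ ρ²=22; F_rep = 18·(4,1)/17² = (0.2491,0.0623)
F = F_att + ΣF_rep = (-0.5009,0.3123)
p' = p + 1/8·F = (-7.0626,-10.9610)

Fx=-0.5009 Fy=0.3123 x'=-7.0626 y'=-10.9610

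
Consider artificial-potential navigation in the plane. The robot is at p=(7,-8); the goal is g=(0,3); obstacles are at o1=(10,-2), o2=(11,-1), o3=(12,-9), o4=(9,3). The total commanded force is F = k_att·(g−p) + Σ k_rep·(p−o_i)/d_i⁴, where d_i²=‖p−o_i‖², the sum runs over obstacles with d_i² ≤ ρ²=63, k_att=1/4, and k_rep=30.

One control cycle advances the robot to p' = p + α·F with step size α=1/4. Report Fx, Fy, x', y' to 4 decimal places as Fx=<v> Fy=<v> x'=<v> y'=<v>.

F_att = 1/4·(g−p) = 1/4·(-7,11) = (-1.7500,2.7500)
o1: d²=45 ≤ ρ²=63; F_rep = 30·(-3,-6)/45² = (-0.0444,-0.0889)
o2: d²=65 > ρ²=63 → inactive
o3: d²=26 ≤ ρ²=63; F_rep = 30·(-5,1)/26² = (-0.2219,0.0444)
o4: d²=125 > ρ²=63 → inactive
F = F_att + ΣF_rep = (-2.0163,2.7055)
p' = p + 1/4·F = (6.4959,-7.3236)

Fx=-2.0163 Fy=2.7055 x'=6.4959 y'=-7.3236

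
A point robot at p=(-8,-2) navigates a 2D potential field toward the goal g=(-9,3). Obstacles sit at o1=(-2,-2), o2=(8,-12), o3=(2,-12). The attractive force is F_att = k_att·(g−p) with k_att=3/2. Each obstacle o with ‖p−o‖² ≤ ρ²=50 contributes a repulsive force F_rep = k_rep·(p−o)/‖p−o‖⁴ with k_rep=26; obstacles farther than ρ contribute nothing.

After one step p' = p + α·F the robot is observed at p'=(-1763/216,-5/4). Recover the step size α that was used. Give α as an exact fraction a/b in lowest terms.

F_att = 3/2·(g−p) = 3/2·(-1,5) = (-1.5000,7.5000)
o1: d²=36 ≤ ρ²=50; F_rep = 26·(-6,0)/36² = (-0.1204,0.0000)
o2: d²=356 > ρ²=50 → inactive
o3: d²=200 > ρ²=50 → inactive
F = F_att + ΣF_rep = (-1.6204,7.5000)
Δp = p'−p = (-0.1620,0.7500); α = Δx/Fx = (-35/216) / (-175/108) = 1/10
check: Δy/Fy = (3/4) / (15/2) = 1/10 ✓

α = 1/10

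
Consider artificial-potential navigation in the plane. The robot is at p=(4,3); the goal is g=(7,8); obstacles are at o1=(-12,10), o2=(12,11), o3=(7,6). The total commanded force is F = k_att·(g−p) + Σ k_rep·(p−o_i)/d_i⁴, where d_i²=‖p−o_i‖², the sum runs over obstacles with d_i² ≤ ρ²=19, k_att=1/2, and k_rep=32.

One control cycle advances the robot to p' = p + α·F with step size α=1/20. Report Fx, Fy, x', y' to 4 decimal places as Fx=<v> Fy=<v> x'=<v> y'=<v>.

F_att = 1/2·(g−p) = 1/2·(3,5) = (1.5000,2.5000)
o1: d²=305 > ρ²=19 → inactive
o2: d²=128 > ρ²=19 → inactive
o3: d²=18 ≤ ρ²=19; F_rep = 32·(-3,-3)/18² = (-0.2963,-0.2963)
F = F_att + ΣF_rep = (1.2037,2.2037)
p' = p + 1/20·F = (4.0602,3.1102)

Fx=1.2037 Fy=2.2037 x'=4.0602 y'=3.1102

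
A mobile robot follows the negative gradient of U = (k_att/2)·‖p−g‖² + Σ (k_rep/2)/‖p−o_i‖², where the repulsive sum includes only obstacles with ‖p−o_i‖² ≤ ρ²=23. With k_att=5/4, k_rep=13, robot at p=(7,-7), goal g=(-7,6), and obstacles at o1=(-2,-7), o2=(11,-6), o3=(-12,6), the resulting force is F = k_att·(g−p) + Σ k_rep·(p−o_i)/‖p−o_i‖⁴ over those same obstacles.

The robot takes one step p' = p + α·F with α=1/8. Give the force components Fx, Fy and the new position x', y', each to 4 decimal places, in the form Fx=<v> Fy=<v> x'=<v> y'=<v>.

F_att = 5/4·(g−p) = 5/4·(-14,13) = (-17.5000,16.2500)
o1: d²=81 > ρ²=23 → inactive
o2: d²=17 ≤ ρ²=23; F_rep = 13·(-4,-1)/17² = (-0.1799,-0.0450)
o3: d²=530 > ρ²=23 → inactive
F = F_att + ΣF_rep = (-17.6799,16.2050)
p' = p + 1/8·F = (4.7900,-4.9744)

Fx=-17.6799 Fy=16.2050 x'=4.7900 y'=-4.9744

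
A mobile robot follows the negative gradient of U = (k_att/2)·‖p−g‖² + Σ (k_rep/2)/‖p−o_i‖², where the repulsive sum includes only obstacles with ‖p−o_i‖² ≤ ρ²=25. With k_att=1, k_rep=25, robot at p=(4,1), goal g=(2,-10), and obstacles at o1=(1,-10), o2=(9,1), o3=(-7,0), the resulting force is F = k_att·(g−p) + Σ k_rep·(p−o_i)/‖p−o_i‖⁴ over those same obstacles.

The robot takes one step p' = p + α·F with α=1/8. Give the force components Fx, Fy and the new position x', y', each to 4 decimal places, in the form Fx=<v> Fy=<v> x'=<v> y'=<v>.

Fx=-2.2000 Fy=-11.0000 x'=3.7250 y'=-0.3750

F_att = 1·(g−p) = 1·(-2,-11) = (-2.0000,-11.0000)
o1: d²=130 > ρ²=25 → inactive
o2: d²=25 ≤ ρ²=25; F_rep = 25·(-5,0)/25² = (-0.2000,0.0000)
o3: d²=122 > ρ²=25 → inactive
F = F_att + ΣF_rep = (-2.2000,-11.0000)
p' = p + 1/8·F = (3.7250,-0.3750)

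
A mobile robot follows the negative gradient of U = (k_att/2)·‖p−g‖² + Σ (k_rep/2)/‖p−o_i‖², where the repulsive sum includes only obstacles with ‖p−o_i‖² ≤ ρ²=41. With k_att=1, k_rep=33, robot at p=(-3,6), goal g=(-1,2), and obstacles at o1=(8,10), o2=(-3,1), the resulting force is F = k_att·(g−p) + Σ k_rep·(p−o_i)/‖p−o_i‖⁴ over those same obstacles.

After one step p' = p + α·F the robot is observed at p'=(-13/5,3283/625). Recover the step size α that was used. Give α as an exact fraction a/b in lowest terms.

α = 1/5

F_att = 1·(g−p) = 1·(2,-4) = (2.0000,-4.0000)
o1: d²=137 > ρ²=41 → inactive
o2: d²=25 ≤ ρ²=41; F_rep = 33·(0,5)/25² = (0.0000,0.2640)
F = F_att + ΣF_rep = (2.0000,-3.7360)
Δp = p'−p = (0.4000,-0.7472); α = Δx/Fx = (2/5) / (2) = 1/5
check: Δy/Fy = (-467/625) / (-467/125) = 1/5 ✓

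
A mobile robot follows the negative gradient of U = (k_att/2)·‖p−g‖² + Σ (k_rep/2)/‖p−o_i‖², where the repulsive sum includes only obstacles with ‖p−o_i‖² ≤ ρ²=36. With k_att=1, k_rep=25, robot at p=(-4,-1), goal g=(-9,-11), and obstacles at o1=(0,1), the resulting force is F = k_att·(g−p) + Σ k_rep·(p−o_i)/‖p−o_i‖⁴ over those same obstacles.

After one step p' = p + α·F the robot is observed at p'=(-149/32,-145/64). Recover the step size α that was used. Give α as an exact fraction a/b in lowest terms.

α = 1/8

F_att = 1·(g−p) = 1·(-5,-10) = (-5.0000,-10.0000)
o1: d²=20 ≤ ρ²=36; F_rep = 25·(-4,-2)/20² = (-0.2500,-0.1250)
F = F_att + ΣF_rep = (-5.2500,-10.1250)
Δp = p'−p = (-0.6562,-1.2656); α = Δx/Fx = (-21/32) / (-21/4) = 1/8
check: Δy/Fy = (-81/64) / (-81/8) = 1/8 ✓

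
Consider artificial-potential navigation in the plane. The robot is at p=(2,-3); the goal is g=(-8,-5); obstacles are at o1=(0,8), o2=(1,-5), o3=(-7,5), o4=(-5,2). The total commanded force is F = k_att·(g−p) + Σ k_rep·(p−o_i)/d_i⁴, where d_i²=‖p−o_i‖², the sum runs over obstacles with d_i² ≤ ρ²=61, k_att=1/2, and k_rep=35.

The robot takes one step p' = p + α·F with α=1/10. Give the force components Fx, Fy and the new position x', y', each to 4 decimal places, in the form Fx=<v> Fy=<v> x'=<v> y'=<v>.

F_att = 1/2·(g−p) = 1/2·(-10,-2) = (-5.0000,-1.0000)
o1: d²=125 > ρ²=61 → inactive
o2: d²=5 ≤ ρ²=61; F_rep = 35·(1,2)/5² = (1.4000,2.8000)
o3: d²=145 > ρ²=61 → inactive
o4: d²=74 > ρ²=61 → inactive
F = F_att + ΣF_rep = (-3.6000,1.8000)
p' = p + 1/10·F = (1.6400,-2.8200)

Fx=-3.6000 Fy=1.8000 x'=1.6400 y'=-2.8200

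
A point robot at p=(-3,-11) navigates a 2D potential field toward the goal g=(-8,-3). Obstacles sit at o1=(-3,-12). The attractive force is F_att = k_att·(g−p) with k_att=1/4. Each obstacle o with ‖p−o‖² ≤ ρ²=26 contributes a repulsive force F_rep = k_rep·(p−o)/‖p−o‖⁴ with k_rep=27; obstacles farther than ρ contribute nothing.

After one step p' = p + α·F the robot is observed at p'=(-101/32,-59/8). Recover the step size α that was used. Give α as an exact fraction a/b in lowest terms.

F_att = 1/4·(g−p) = 1/4·(-5,8) = (-1.2500,2.0000)
o1: d²=1 ≤ ρ²=26; F_rep = 27·(0,1)/1² = (0.0000,27.0000)
F = F_att + ΣF_rep = (-1.2500,29.0000)
Δp = p'−p = (-0.1562,3.6250); α = Δx/Fx = (-5/32) / (-5/4) = 1/8
check: Δy/Fy = (29/8) / (29) = 1/8 ✓

α = 1/8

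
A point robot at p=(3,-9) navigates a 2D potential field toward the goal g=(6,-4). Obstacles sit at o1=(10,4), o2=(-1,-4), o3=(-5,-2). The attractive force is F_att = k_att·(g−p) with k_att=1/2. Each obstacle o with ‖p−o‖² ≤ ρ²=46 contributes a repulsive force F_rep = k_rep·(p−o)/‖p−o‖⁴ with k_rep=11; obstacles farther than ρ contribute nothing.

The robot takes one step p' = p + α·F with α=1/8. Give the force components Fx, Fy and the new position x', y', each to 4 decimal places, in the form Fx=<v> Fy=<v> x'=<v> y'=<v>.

F_att = 1/2·(g−p) = 1/2·(3,5) = (1.5000,2.5000)
o1: d²=218 > ρ²=46 → inactive
o2: d²=41 ≤ ρ²=46; F_rep = 11·(4,-5)/41² = (0.0262,-0.0327)
o3: d²=113 > ρ²=46 → inactive
F = F_att + ΣF_rep = (1.5262,2.4673)
p' = p + 1/8·F = (3.1908,-8.6916)

Fx=1.5262 Fy=2.4673 x'=3.1908 y'=-8.6916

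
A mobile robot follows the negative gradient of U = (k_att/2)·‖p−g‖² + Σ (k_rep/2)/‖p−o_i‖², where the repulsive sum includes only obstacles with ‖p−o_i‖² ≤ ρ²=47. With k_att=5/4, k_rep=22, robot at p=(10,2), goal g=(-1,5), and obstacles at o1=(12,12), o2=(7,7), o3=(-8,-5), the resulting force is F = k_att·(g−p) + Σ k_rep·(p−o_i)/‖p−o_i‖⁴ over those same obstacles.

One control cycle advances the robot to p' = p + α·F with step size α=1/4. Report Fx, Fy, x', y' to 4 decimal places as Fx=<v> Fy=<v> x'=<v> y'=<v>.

F_att = 5/4·(g−p) = 5/4·(-11,3) = (-13.7500,3.7500)
o1: d²=104 > ρ²=47 → inactive
o2: d²=34 ≤ ρ²=47; F_rep = 22·(3,-5)/34² = (0.0571,-0.0952)
o3: d²=373 > ρ²=47 → inactive
F = F_att + ΣF_rep = (-13.6929,3.6548)
p' = p + 1/4·F = (6.5768,2.9137)

Fx=-13.6929 Fy=3.6548 x'=6.5768 y'=2.9137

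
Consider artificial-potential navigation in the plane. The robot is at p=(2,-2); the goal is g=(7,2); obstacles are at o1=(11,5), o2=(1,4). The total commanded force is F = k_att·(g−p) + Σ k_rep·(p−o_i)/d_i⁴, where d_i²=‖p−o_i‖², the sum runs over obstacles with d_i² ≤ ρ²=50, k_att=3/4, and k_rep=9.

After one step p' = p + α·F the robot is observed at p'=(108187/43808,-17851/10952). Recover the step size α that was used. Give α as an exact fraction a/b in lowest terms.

F_att = 3/4·(g−p) = 3/4·(5,4) = (3.7500,3.0000)
o1: d²=130 > ρ²=50 → inactive
o2: d²=37 ≤ ρ²=50; F_rep = 9·(1,-6)/37² = (0.0066,-0.0394)
F = F_att + ΣF_rep = (3.7566,2.9606)
Δp = p'−p = (0.4696,0.3701); α = Δx/Fx = (20571/43808) / (20571/5476) = 1/8
check: Δy/Fy = (4053/10952) / (4053/1369) = 1/8 ✓

α = 1/8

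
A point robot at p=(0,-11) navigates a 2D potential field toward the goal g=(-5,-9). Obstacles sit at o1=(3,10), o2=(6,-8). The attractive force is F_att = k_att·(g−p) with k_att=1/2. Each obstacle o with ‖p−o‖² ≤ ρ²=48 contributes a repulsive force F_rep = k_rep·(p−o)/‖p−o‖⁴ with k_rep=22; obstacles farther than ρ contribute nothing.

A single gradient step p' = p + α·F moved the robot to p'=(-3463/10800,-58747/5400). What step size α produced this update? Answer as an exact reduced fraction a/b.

α = 1/8

F_att = 1/2·(g−p) = 1/2·(-5,2) = (-2.5000,1.0000)
o1: d²=450 > ρ²=48 → inactive
o2: d²=45 ≤ ρ²=48; F_rep = 22·(-6,-3)/45² = (-0.0652,-0.0326)
F = F_att + ΣF_rep = (-2.5652,0.9674)
Δp = p'−p = (-0.3206,0.1209); α = Δx/Fx = (-3463/10800) / (-3463/1350) = 1/8
check: Δy/Fy = (653/5400) / (653/675) = 1/8 ✓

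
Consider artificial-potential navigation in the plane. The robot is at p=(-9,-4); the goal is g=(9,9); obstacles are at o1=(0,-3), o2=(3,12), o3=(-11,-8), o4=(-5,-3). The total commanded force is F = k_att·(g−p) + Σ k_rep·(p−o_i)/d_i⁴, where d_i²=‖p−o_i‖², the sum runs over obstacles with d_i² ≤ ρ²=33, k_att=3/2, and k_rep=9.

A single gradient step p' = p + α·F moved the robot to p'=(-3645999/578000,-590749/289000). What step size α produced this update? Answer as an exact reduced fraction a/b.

F_att = 3/2·(g−p) = 3/2·(18,13) = (27.0000,19.5000)
o1: d²=82 > ρ²=33 → inactive
o2: d²=400 > ρ²=33 → inactive
o3: d²=20 ≤ ρ²=33; F_rep = 9·(2,4)/20² = (0.0450,0.0900)
o4: d²=17 ≤ ρ²=33; F_rep = 9·(-4,-1)/17² = (-0.1246,-0.0311)
F = F_att + ΣF_rep = (26.9204,19.5589)
Δp = p'−p = (2.6920,1.9559); α = Δx/Fx = (1556001/578000) / (1556001/57800) = 1/10
check: Δy/Fy = (565251/289000) / (565251/28900) = 1/10 ✓

α = 1/10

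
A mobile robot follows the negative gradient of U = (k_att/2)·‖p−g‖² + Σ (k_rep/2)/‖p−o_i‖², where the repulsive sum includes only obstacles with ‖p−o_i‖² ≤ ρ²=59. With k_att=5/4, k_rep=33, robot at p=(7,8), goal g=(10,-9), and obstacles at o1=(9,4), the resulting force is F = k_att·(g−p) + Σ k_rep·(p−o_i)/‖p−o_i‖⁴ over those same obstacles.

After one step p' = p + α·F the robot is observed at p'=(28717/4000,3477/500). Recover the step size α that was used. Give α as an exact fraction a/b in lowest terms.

α = 1/20

F_att = 5/4·(g−p) = 5/4·(3,-17) = (3.7500,-21.2500)
o1: d²=20 ≤ ρ²=59; F_rep = 33·(-2,4)/20² = (-0.1650,0.3300)
F = F_att + ΣF_rep = (3.5850,-20.9200)
Δp = p'−p = (0.1792,-1.0460); α = Δx/Fx = (717/4000) / (717/200) = 1/20
check: Δy/Fy = (-523/500) / (-523/25) = 1/20 ✓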